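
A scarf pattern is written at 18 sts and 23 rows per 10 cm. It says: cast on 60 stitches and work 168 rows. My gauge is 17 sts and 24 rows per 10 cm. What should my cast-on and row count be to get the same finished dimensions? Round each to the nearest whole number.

Cast on 57 stitches; work 175 rows.

Stitches: 60 × 17/18 = 56.67 → 57.
Rows: 168 × 24/23 = 175.30 → 175.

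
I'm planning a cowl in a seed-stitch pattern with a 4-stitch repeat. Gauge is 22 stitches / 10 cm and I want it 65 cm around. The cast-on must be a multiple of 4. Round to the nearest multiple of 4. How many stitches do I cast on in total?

22 / 10 = 2.2 sts per cm.
65 × 2.2 = 143.00 sts.
Nearest multiple of 4: 144.

144 stitches.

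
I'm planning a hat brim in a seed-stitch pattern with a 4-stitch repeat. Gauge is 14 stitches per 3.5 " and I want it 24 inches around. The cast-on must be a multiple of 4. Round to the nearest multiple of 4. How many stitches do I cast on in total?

96 stitches.

14 / 3.5 = 4 sts per inch.
24 × 4 = 96.00 sts.
Nearest multiple of 4: 96.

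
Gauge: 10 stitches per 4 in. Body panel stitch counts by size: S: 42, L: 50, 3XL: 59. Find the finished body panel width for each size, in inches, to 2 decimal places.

10/4 = 2.5 sts per in.
S: 42 / 2.5 = 16.800 → 16.80 in.
L: 50 / 2.5 = 20.000 → 20.00 in.
3XL: 59 / 2.5 = 23.600 → 23.60 in.

S 16.80 inches; L 20.00 inches; 3XL 23.60 inches.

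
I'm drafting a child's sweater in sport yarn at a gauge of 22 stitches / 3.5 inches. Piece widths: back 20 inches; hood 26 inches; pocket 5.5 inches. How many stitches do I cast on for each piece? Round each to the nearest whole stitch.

back 126; hood 163; pocket 35.

Rate = 22/3.5 = 6.286 sts per in.
back: 20 × 6.286 = 125.71 → 126.
hood: 26 × 6.286 = 163.43 → 163.
pocket: 5.5 × 6.286 = 34.57 → 35.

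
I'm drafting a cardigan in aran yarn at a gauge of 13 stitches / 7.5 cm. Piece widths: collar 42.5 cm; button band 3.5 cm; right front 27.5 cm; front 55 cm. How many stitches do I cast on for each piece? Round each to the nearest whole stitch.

collar 74; button band 6; right front 48; front 95.

Rate = 13/7.5 = 1.733 sts per cm.
collar: 42.5 × 1.733 = 73.67 → 74.
button band: 3.5 × 1.733 = 6.07 → 6.
right front: 27.5 × 1.733 = 47.67 → 48.
front: 55 × 1.733 = 95.33 → 95.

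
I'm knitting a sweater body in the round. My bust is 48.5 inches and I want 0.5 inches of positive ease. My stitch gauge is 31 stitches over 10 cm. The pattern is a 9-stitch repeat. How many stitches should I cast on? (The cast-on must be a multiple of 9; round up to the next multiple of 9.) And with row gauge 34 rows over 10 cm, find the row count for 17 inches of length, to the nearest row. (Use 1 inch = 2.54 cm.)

Cast on 387 stitches; work 147 rows.

Finished = 48.5 + 0.5 = 49 inches.
49 inches × 2.54 = 124.46 cm.
31/10 = 3.1 sts per cm; 124.46 × 3.1 = 385.83 sts.
Next multiple of 9 → 387.
17 inches = 43.18 cm; × 3.4 = 146.81 → 147 rows.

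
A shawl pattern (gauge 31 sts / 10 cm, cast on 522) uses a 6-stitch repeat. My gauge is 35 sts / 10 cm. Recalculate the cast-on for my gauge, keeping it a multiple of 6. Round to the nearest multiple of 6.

Cast on 588 stitches.

522 × 35 / 31 = 589.35.
Nearest multiple of 6: 588.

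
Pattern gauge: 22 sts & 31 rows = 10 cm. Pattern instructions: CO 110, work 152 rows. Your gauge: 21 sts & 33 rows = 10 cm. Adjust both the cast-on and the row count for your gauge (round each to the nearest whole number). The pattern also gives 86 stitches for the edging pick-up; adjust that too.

Cast on 105 stitches; work 162 rows; edging pick-up 82 stitches.

Stitches: 110 × 21/22 = 105.00 → 105.
Rows: 152 × 33/31 = 161.81 → 162.
edging pick-up: 86 × 21/22 = 82.09 → 82.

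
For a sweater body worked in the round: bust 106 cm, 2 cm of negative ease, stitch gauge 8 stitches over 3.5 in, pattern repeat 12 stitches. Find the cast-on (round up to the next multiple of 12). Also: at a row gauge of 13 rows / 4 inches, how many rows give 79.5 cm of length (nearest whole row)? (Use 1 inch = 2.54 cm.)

Cast on 96 stitches; work 102 rows.

Finished = 106 − 2 = 104 cm.
104 cm × 1/2.54 = 40.94 inches.
8/3.5 = 2.286 sts per in; 40.94 × 2.286 = 93.59 sts.
Next multiple of 12 → 96.
79.5 cm = 31.30 inches; × 3.25 = 101.72 → 102 rows.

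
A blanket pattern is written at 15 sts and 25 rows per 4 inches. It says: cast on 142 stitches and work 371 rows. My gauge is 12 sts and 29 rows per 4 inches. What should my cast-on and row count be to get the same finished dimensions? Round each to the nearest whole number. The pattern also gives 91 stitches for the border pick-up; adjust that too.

Stitches: 142 × 12/15 = 113.60 → 114.
Rows: 371 × 29/25 = 430.36 → 430.
border pick-up: 91 × 12/15 = 72.80 → 73.

Cast on 114 stitches; work 430 rows; border pick-up 73 stitches.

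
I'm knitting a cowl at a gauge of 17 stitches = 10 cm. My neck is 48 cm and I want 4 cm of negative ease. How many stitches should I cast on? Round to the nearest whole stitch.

75 stitches.

Finished = 48 − 4 = 44 cm.
17 / 10 = 1.7 sts per cm.
44.00 × 1.7 = 74.80 sts.
→ 75 sts.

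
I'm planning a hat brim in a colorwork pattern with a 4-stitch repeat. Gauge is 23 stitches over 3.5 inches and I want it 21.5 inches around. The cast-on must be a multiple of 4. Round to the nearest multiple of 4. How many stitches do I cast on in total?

23 / 3.5 = 6.571 sts per inch.
21.5 × 6.571 = 141.29 sts.
Nearest multiple of 4: 140.

Cast on 140 stitches.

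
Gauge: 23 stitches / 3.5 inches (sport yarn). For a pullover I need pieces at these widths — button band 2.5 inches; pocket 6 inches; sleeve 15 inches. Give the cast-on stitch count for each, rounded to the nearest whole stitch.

button band 16; pocket 39; sleeve 99.

Rate = 23/3.5 = 6.571 sts per in.
button band: 2.5 × 6.571 = 16.43 → 16.
pocket: 6 × 6.571 = 39.43 → 39.
sleeve: 15 × 6.571 = 98.57 → 99.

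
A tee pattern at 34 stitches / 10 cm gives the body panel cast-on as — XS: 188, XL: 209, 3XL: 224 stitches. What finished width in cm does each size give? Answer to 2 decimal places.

34/10 = 3.4 sts per cm.
XS: 188 / 3.4 = 55.294 → 55.29 cm.
XL: 209 / 3.4 = 61.471 → 61.47 cm.
3XL: 224 / 3.4 = 65.882 → 65.88 cm.

XS 55.29 cm; XL 61.47 cm; 3XL 65.88 cm.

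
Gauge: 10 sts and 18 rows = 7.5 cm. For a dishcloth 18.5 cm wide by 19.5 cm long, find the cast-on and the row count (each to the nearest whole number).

Cast on 25 stitches and work 47 rows.

Stitch gauge = 10/7.5 = 1.333 sts/cm; 18.5 × 1.333 = 24.67 → 25 sts.
Row gauge = 18/7.5 = 2.4 rows/cm; 19.5 × 2.4 = 46.80 → 47 rows.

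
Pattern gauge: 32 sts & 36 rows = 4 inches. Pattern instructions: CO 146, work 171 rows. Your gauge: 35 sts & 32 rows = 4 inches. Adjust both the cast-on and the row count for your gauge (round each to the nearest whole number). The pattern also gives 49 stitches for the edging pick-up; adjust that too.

Stitches: 146 × 35/32 = 159.69 → 160.
Rows: 171 × 32/36 = 152.00 → 152.
edging pick-up: 49 × 35/32 = 53.59 → 54.

Cast on 160 stitches; work 152 rows; edging pick-up 54 stitches.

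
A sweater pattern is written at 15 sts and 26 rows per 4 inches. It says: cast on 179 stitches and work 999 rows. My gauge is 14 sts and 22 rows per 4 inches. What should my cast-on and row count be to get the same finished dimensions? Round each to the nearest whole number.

Stitches: 179 × 14/15 = 167.07 → 167.
Rows: 999 × 22/26 = 845.31 → 845.

Cast on 167 stitches; work 845 rows.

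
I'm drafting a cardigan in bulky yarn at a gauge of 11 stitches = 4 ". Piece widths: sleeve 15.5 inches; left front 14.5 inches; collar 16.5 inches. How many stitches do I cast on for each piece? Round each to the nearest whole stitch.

Rate = 11/4 = 2.75 sts per in.
sleeve: 15.5 × 2.75 = 42.62 → 43.
left front: 14.5 × 2.75 = 39.88 → 40.
collar: 16.5 × 2.75 = 45.38 → 45.

sleeve 43; left front 40; collar 45.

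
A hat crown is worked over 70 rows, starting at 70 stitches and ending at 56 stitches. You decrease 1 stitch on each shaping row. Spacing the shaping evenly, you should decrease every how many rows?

Decrease every 5th row.

Stitches to remove: |56 − 70| = 14.
Shaping rows needed: 14 / 1 = 14.
70 rows / 14 = every 5 rows.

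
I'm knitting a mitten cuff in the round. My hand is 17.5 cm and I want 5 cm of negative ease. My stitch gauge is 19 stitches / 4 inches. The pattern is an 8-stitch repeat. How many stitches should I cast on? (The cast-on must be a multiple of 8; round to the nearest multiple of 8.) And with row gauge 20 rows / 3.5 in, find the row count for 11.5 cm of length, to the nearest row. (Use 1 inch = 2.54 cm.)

Finished = 17.5 − 5 = 12.5 cm.
12.5 cm × 1/2.54 = 4.92 inches.
19/4 = 4.75 sts per in; 4.92 × 4.75 = 23.38 sts.
Nearest multiple of 8 → 24.
11.5 cm = 4.53 inches; × 5.714 = 25.87 → 26 rows.

Cast on 24 stitches; work 26 rows.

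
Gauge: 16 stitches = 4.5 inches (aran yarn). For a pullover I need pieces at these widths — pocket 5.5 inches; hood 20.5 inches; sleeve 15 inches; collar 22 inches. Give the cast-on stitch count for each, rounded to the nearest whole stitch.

pocket 20; hood 73; sleeve 53; collar 78.

Rate = 16/4.5 = 3.556 sts per in.
pocket: 5.5 × 3.556 = 19.56 → 20.
hood: 20.5 × 3.556 = 72.89 → 73.
sleeve: 15 × 3.556 = 53.33 → 53.
collar: 22 × 3.556 = 78.22 → 78.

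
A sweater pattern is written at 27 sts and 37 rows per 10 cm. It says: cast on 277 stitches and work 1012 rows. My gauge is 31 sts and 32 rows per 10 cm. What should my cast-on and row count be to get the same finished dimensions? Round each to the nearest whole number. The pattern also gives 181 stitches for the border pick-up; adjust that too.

Stitches: 277 × 31/27 = 318.04 → 318.
Rows: 1012 × 32/37 = 875.24 → 875.
border pick-up: 181 × 31/27 = 207.81 → 208.

Cast on 318 stitches; work 875 rows; border pick-up 208 stitches.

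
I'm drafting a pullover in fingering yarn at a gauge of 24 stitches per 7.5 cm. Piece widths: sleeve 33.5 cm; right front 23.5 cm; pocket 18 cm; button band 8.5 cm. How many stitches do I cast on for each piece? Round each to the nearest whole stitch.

sleeve 107; right front 75; pocket 58; button band 27.

Rate = 24/7.5 = 3.2 sts per cm.
sleeve: 33.5 × 3.2 = 107.20 → 107.
right front: 23.5 × 3.2 = 75.20 → 75.
pocket: 18 × 3.2 = 57.60 → 58.
button band: 8.5 × 3.2 = 27.20 → 27.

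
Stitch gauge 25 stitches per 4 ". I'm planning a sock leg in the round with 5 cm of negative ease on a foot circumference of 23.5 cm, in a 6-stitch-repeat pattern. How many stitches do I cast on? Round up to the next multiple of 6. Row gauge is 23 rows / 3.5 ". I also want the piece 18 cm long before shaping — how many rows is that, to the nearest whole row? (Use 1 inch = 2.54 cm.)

Cast on 48 stitches; work 47 rows.

Finished = 23.5 − 5 = 18.5 cm.
18.5 cm × 1/2.54 = 7.28 inches.
25/4 = 6.25 sts per in; 7.28 × 6.25 = 45.52 sts.
Next multiple of 6 → 48.
18 cm = 7.09 inches; × 6.571 = 46.57 → 47 rows.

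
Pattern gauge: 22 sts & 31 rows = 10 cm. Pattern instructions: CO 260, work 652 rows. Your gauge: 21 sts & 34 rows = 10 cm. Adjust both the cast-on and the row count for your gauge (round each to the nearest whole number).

Stitches: 260 × 21/22 = 248.18 → 248.
Rows: 652 × 34/31 = 715.10 → 715.

Cast on 248 stitches; work 715 rows.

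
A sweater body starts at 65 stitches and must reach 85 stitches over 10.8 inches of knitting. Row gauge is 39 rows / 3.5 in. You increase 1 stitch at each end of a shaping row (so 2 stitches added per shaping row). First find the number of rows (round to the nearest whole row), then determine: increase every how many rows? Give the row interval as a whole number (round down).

Increase every 12th row.

Rows = 10.8 × 11.143 = 120.3 → 120 rows.
Stitches to add: 20 → 10 shaping rows (at 2 st each).
120 / 10 = 12.00 → every 12 rows.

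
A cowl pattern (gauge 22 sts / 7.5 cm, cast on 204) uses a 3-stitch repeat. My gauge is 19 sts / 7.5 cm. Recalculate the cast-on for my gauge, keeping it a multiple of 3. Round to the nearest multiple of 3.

CO 177 sts.

204 × 19 / 22 = 176.18.
Nearest multiple of 3: 177.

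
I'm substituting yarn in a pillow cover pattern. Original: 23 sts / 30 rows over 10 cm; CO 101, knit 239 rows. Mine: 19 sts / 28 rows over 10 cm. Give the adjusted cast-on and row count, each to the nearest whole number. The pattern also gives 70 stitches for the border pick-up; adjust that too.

Cast on 83 stitches; work 223 rows; border pick-up 58 stitches.

Stitches: 101 × 19/23 = 83.43 → 83.
Rows: 239 × 28/30 = 223.07 → 223.
border pick-up: 70 × 19/23 = 57.83 → 58.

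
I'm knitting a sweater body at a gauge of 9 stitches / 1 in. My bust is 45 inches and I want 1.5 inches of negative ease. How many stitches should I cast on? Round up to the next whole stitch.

Cast on 392 stitches.

Finished = 45 − 1.5 = 43.5 in.
9 / 1 = 9 sts per inch.
43.50 × 9 = 391.50 sts.
→ 392 sts.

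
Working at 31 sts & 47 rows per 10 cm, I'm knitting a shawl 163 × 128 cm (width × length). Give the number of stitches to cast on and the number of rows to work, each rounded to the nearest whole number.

Stitch gauge = 31/10 = 3.1 sts/cm; 163 × 3.1 = 505.30 → 505 sts.
Row gauge = 47/10 = 4.7 rows/cm; 128 × 4.7 = 601.60 → 602 rows.

Cast on 505 stitches and work 602 rows.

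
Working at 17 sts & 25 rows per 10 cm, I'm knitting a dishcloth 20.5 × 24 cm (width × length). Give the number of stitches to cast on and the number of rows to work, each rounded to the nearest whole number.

Stitch gauge = 17/10 = 1.7 sts/cm; 20.5 × 1.7 = 34.85 → 35 sts.
Row gauge = 25/10 = 2.5 rows/cm; 24 × 2.5 = 60.00 → 60 rows.

Cast on 35 stitches and work 60 rows.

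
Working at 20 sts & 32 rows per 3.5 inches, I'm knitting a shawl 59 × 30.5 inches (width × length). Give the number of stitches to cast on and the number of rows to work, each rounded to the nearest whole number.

Stitch gauge = 20/3.5 = 5.714 sts/in; 59 × 5.714 = 337.14 → 337 sts.
Row gauge = 32/3.5 = 9.143 rows/in; 30.5 × 9.143 = 278.86 → 279 rows.

Cast on 337 stitches and work 279 rows.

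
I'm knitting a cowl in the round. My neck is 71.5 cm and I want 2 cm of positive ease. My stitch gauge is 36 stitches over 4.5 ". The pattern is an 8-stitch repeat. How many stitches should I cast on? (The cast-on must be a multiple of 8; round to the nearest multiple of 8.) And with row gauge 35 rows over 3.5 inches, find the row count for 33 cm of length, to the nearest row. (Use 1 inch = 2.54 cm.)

Cast on 232 stitches; work 130 rows.

Finished = 71.5 + 2 = 73.5 cm.
73.5 cm × 1/2.54 = 28.94 inches.
36/4.5 = 8 sts per in; 28.94 × 8 = 231.50 sts.
Nearest multiple of 8 → 232.
33 cm = 12.99 inches; × 10 = 129.92 → 130 rows.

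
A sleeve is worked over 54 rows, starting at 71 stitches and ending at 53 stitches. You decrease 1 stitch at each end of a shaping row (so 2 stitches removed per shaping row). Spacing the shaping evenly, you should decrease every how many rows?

Decrease every 6th row.

Stitches to remove: |53 − 71| = 18.
Shaping rows needed: 18 / 2 = 9.
54 rows / 9 = every 6 rows.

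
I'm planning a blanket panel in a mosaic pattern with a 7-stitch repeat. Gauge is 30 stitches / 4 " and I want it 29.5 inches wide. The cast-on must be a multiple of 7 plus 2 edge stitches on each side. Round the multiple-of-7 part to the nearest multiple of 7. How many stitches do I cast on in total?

221 stitches.

30 / 4 = 7.5 sts per inch.
29.5 × 7.5 = 221.25 sts.
Less 4 edge sts → 217.25 for the repeat.
Nearest multiple of 7: 217.
Add back 4 edge sts → 221.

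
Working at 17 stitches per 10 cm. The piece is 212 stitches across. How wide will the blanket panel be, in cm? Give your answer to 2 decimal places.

17 stitches / 10 cm = 1.7 stitches per cm.
212 / 1.7 = 124.706 cm.

124.71 cm.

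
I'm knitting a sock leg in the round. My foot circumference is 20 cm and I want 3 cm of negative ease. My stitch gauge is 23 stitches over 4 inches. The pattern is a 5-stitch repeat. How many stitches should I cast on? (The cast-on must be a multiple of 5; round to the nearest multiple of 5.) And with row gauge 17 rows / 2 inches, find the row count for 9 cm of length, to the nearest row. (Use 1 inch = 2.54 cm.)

Finished = 20 − 3 = 17 cm.
17 cm × 1/2.54 = 6.69 inches.
23/4 = 5.75 sts per in; 6.69 × 5.75 = 38.48 sts.
Nearest multiple of 5 → 40.
9 cm = 3.54 inches; × 8.5 = 30.12 → 30 rows.

Cast on 40 stitches; work 30 rows.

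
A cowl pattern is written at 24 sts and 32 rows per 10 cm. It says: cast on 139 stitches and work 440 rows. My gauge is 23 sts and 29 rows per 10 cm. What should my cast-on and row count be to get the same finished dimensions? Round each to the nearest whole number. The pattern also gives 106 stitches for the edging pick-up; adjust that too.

Stitches: 139 × 23/24 = 133.21 → 133.
Rows: 440 × 29/32 = 398.75 → 399.
edging pick-up: 106 × 23/24 = 101.58 → 102.

Cast on 133 stitches; work 399 rows; edging pick-up 102 stitches.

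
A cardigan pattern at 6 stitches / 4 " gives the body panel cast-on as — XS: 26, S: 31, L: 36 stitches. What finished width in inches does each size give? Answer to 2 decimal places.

6/4 = 1.5 sts per in.
XS: 26 / 1.5 = 17.333 → 17.33 in.
S: 31 / 1.5 = 20.667 → 20.67 in.
L: 36 / 1.5 = 24.000 → 24.00 in.

XS 17.33 inches; S 20.67 inches; L 24.00 inches.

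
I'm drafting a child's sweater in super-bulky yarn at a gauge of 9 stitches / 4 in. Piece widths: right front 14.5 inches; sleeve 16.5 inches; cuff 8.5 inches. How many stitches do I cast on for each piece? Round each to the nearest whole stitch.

Rate = 9/4 = 2.25 sts per in.
right front: 14.5 × 2.25 = 32.62 → 33.
sleeve: 16.5 × 2.25 = 37.12 → 37.
cuff: 8.5 × 2.25 = 19.12 → 19.

right front 33; sleeve 37; cuff 19.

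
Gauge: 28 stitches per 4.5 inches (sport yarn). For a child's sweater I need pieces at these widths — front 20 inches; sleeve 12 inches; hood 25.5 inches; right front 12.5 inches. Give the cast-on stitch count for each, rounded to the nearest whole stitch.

front 124; sleeve 75; hood 159; right front 78.

Rate = 28/4.5 = 6.222 sts per in.
front: 20 × 6.222 = 124.44 → 124.
sleeve: 12 × 6.222 = 74.67 → 75.
hood: 25.5 × 6.222 = 158.67 → 159.
right front: 12.5 × 6.222 = 77.78 → 78.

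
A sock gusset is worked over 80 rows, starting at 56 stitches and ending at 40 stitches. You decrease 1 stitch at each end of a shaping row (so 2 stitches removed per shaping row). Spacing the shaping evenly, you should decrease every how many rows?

Stitches to remove: |40 − 56| = 16.
Shaping rows needed: 16 / 2 = 8.
80 rows / 8 = every 10 rows.

Decrease every 10th row.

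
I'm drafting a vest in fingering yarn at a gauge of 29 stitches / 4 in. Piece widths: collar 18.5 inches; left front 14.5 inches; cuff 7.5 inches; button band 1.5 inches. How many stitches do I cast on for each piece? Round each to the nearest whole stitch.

collar 134; left front 105; cuff 54; button band 11.

Rate = 29/4 = 7.25 sts per in.
collar: 18.5 × 7.25 = 134.12 → 134.
left front: 14.5 × 7.25 = 105.12 → 105.
cuff: 7.5 × 7.25 = 54.38 → 54.
button band: 1.5 × 7.25 = 10.88 → 11.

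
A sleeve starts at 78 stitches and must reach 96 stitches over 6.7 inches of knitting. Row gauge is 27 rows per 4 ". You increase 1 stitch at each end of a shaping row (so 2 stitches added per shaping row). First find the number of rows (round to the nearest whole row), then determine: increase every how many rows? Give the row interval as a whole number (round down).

Rows = 6.7 × 6.75 = 45.2 → 45 rows.
Stitches to add: 18 → 9 shaping rows (at 2 st each).
45 / 9 = 5.00 → every 5 rows.

Increase every 5th row.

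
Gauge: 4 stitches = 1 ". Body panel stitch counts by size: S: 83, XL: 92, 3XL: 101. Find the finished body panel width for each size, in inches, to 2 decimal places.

4/1 = 4 sts per in.
S: 83 / 4 = 20.750 → 20.75 in.
XL: 92 / 4 = 23.000 → 23.00 in.
3XL: 101 / 4 = 25.250 → 25.25 in.

S 20.75 inches; XL 23.00 inches; 3XL 25.25 inches.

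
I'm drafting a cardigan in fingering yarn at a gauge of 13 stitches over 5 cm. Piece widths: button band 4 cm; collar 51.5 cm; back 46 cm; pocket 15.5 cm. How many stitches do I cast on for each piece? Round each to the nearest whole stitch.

Rate = 13/5 = 2.6 sts per cm.
button band: 4 × 2.6 = 10.40 → 10.
collar: 51.5 × 2.6 = 133.90 → 134.
back: 46 × 2.6 = 119.60 → 120.
pocket: 15.5 × 2.6 = 40.30 → 40.

button band 10; collar 134; back 120; pocket 40.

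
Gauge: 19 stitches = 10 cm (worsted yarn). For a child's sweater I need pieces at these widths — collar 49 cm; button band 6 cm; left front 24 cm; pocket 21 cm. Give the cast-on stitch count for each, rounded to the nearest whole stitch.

Rate = 19/10 = 1.9 sts per cm.
collar: 49 × 1.9 = 93.10 → 93.
button band: 6 × 1.9 = 11.40 → 11.
left front: 24 × 1.9 = 45.60 → 46.
pocket: 21 × 1.9 = 39.90 → 40.

collar 93; button band 11; left front 46; pocket 40.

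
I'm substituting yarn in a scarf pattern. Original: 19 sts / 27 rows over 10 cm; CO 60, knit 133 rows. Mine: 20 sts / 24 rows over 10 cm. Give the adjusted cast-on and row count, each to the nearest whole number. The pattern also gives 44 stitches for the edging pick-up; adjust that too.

Stitches: 60 × 20/19 = 63.16 → 63.
Rows: 133 × 24/27 = 118.22 → 118.
edging pick-up: 44 × 20/19 = 46.32 → 46.

Cast on 63 stitches; work 118 rows; edging pick-up 46 stitches.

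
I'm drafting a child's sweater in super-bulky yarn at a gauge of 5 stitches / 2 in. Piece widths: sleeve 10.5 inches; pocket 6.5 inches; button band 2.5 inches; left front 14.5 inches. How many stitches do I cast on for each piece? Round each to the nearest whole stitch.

sleeve 26; pocket 16; button band 6; left front 36.

Rate = 5/2 = 2.5 sts per in.
sleeve: 10.5 × 2.5 = 26.25 → 26.
pocket: 6.5 × 2.5 = 16.25 → 16.
button band: 2.5 × 2.5 = 6.25 → 6.
left front: 14.5 × 2.5 = 36.25 → 36.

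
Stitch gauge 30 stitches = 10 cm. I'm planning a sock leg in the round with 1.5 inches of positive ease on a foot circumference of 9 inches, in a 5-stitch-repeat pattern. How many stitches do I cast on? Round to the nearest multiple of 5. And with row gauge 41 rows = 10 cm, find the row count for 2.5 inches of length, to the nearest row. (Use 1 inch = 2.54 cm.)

Cast on 80 stitches; work 26 rows.

Finished = 9 + 1.5 = 10.5 inches.
10.5 inches × 2.54 = 26.67 cm.
30/10 = 3 sts per cm; 26.67 × 3 = 80.01 sts.
Nearest multiple of 5 → 80.
2.5 inches = 6.35 cm; × 4.1 = 26.04 → 26 rows.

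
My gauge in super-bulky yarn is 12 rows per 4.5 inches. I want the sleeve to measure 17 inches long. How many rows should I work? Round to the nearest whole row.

45 rows.

12 rows / 4.5 in = 2.667 rows per inch.
17 × 2.667 = 45.33 rows.
Round to nearest → 45.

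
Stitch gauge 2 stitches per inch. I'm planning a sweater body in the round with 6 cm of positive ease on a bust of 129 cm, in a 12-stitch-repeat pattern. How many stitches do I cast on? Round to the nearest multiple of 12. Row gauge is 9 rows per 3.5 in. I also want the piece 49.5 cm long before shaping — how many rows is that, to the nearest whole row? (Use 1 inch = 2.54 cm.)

Finished = 129 + 6 = 135 cm.
135 cm × 1/2.54 = 53.15 inches.
2/1 = 2 sts per in; 53.15 × 2 = 106.30 sts.
Nearest multiple of 12 → 108.
49.5 cm = 19.49 inches; × 2.571 = 50.11 → 50 rows.

Cast on 108 stitches; work 50 rows.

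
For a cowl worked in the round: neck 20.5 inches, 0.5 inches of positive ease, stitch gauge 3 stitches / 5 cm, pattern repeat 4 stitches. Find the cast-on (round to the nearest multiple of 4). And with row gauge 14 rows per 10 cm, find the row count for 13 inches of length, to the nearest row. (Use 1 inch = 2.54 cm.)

Cast on 32 stitches; work 46 rows.

Finished = 20.5 + 0.5 = 21 inches.
21 inches × 2.54 = 53.34 cm.
3/5 = 0.6 sts per cm; 53.34 × 0.6 = 32.00 sts.
Nearest multiple of 4 → 32.
13 inches = 33.02 cm; × 1.4 = 46.23 → 46 rows.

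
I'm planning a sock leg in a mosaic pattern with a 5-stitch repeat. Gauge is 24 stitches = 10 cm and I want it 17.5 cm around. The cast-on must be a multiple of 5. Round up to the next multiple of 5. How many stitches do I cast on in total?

24 / 10 = 2.4 sts per cm.
17.5 × 2.4 = 42.00 sts.
Next multiple of 5: 45.

Cast on 45 stitches.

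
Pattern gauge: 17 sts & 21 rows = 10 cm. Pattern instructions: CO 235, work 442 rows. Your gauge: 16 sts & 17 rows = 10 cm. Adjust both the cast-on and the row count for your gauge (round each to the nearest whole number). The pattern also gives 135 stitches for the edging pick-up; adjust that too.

Cast on 221 stitches; work 358 rows; edging pick-up 127 stitches.

Stitches: 235 × 16/17 = 221.18 → 221.
Rows: 442 × 17/21 = 357.81 → 358.
edging pick-up: 135 × 16/17 = 127.06 → 127.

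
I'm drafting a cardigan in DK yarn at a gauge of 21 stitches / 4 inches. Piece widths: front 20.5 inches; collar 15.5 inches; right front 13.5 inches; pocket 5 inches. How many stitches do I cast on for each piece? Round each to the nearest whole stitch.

front 108; collar 81; right front 71; pocket 26.

Rate = 21/4 = 5.25 sts per in.
front: 20.5 × 5.25 = 107.62 → 108.
collar: 15.5 × 5.25 = 81.38 → 81.
right front: 13.5 × 5.25 = 70.88 → 71.
pocket: 5 × 5.25 = 26.25 → 26.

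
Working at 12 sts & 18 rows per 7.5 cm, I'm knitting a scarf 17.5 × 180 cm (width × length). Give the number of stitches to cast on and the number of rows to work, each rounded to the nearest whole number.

Stitch gauge = 12/7.5 = 1.6 sts/cm; 17.5 × 1.6 = 28.00 → 28 sts.
Row gauge = 18/7.5 = 2.4 rows/cm; 180 × 2.4 = 432.00 → 432 rows.

Cast on 28 stitches and work 432 rows.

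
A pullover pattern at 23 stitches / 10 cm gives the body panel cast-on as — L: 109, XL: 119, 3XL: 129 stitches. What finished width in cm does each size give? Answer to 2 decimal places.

23/10 = 2.3 sts per cm.
L: 109 / 2.3 = 47.391 → 47.39 cm.
XL: 119 / 2.3 = 51.739 → 51.74 cm.
3XL: 129 / 2.3 = 56.087 → 56.09 cm.

L 47.39 cm; XL 51.74 cm; 3XL 56.09 cm.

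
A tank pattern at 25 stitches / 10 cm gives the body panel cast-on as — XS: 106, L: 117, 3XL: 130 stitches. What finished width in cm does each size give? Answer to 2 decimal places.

25/10 = 2.5 sts per cm.
XS: 106 / 2.5 = 42.400 → 42.40 cm.
L: 117 / 2.5 = 46.800 → 46.80 cm.
3XL: 130 / 2.5 = 52.000 → 52.00 cm.

XS 42.40 cm; L 46.80 cm; 3XL 52.00 cm.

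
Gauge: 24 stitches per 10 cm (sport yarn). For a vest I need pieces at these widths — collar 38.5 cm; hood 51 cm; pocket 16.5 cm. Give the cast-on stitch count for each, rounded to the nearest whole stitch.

Rate = 24/10 = 2.4 sts per cm.
collar: 38.5 × 2.4 = 92.40 → 92.
hood: 51 × 2.4 = 122.40 → 122.
pocket: 16.5 × 2.4 = 39.60 → 40.

collar 92; hood 122; pocket 40.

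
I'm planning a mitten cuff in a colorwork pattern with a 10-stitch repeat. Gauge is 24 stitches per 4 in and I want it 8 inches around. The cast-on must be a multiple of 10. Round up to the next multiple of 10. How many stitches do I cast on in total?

24 / 4 = 6 sts per inch.
8 × 6 = 48.00 sts.
Next multiple of 10: 50.

50 stitches.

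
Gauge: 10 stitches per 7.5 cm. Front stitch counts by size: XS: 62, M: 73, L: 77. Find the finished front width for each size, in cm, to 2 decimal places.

10/7.5 = 1.333 sts per cm.
XS: 62 / 1.333 = 46.500 → 46.50 cm.
M: 73 / 1.333 = 54.750 → 54.75 cm.
L: 77 / 1.333 = 57.750 → 57.75 cm.

XS 46.50 cm; M 54.75 cm; L 57.75 cm.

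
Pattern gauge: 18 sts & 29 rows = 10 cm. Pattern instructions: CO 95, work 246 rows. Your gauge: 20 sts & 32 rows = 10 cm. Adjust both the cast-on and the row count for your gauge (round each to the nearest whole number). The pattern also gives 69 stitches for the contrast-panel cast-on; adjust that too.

Stitches: 95 × 20/18 = 105.56 → 106.
Rows: 246 × 32/29 = 271.45 → 271.
contrast-panel cast-on: 69 × 20/18 = 76.67 → 77.

Cast on 106 stitches; work 271 rows; contrast-panel cast-on 77 stitches.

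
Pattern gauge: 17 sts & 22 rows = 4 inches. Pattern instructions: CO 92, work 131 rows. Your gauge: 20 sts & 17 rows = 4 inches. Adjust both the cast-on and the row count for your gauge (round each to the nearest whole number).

Stitches: 92 × 20/17 = 108.24 → 108.
Rows: 131 × 17/22 = 101.23 → 101.

Cast on 108 stitches; work 101 rows.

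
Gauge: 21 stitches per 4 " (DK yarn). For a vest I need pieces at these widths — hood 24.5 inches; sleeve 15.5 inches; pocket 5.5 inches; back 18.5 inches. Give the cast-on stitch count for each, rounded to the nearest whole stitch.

hood 129; sleeve 81; pocket 29; back 97.

Rate = 21/4 = 5.25 sts per in.
hood: 24.5 × 5.25 = 128.62 → 129.
sleeve: 15.5 × 5.25 = 81.38 → 81.
pocket: 5.5 × 5.25 = 28.88 → 29.
back: 18.5 × 5.25 = 97.12 → 97.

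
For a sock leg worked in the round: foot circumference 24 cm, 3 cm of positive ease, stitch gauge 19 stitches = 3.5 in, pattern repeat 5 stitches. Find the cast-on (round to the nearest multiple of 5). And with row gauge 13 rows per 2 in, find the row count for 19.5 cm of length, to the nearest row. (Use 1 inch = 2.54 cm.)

Finished = 24 + 3 = 27 cm.
27 cm × 1/2.54 = 10.63 inches.
19/3.5 = 5.429 sts per in; 10.63 × 5.429 = 57.71 sts.
Nearest multiple of 5 → 60.
19.5 cm = 7.68 inches; × 6.5 = 49.90 → 50 rows.

Cast on 60 stitches; work 50 rows.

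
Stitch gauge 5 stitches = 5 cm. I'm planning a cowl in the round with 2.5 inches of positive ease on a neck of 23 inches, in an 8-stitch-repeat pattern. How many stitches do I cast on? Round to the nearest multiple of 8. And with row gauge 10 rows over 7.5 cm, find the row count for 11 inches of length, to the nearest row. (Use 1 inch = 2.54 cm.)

Cast on 64 stitches; work 37 rows.

Finished = 23 + 2.5 = 25.5 inches.
25.5 inches × 2.54 = 64.77 cm.
5/5 = 1 sts per cm; 64.77 × 1 = 64.77 sts.
Nearest multiple of 8 → 64.
11 inches = 27.94 cm; × 1.333 = 37.25 → 37 rows.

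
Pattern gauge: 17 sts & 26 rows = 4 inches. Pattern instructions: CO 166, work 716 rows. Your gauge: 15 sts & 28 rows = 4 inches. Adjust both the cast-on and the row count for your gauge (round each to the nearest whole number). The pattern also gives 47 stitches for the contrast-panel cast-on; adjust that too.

Stitches: 166 × 15/17 = 146.47 → 146.
Rows: 716 × 28/26 = 771.08 → 771.
contrast-panel cast-on: 47 × 15/17 = 41.47 → 41.

Cast on 146 stitches; work 771 rows; contrast-panel cast-on 41 stitches.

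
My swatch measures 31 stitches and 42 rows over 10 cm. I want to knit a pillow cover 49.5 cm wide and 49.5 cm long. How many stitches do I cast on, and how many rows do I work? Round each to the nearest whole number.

Stitch gauge = 31/10 = 3.1 sts/cm; 49.5 × 3.1 = 153.45 → 153 sts.
Row gauge = 42/10 = 4.2 rows/cm; 49.5 × 4.2 = 207.90 → 208 rows.

Cast on 153 stitches and work 208 rows.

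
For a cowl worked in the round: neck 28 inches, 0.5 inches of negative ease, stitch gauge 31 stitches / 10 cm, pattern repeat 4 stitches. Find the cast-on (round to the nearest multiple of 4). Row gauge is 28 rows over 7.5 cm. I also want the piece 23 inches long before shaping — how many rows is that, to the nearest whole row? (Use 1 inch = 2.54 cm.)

Cast on 216 stitches; work 218 rows.

Finished = 28 − 0.5 = 27.5 inches.
27.5 inches × 2.54 = 69.85 cm.
31/10 = 3.1 sts per cm; 69.85 × 3.1 = 216.53 sts.
Nearest multiple of 4 → 216.
23 inches = 58.42 cm; × 3.733 = 218.10 → 218 rows.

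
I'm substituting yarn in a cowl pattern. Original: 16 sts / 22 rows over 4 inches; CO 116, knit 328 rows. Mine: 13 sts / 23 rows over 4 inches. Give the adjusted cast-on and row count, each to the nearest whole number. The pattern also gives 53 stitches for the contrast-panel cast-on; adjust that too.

Stitches: 116 × 13/16 = 94.25 → 94.
Rows: 328 × 23/22 = 342.91 → 343.
contrast-panel cast-on: 53 × 13/16 = 43.06 → 43.

Cast on 94 stitches; work 343 rows; contrast-panel cast-on 43 stitches.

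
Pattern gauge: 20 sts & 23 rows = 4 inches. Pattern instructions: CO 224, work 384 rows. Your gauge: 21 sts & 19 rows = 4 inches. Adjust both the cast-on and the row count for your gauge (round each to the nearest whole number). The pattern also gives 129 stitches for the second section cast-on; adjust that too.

Cast on 235 stitches; work 317 rows; second section cast-on 135 stitches.

Stitches: 224 × 21/20 = 235.20 → 235.
Rows: 384 × 19/23 = 317.22 → 317.
second section cast-on: 129 × 21/20 = 135.45 → 135.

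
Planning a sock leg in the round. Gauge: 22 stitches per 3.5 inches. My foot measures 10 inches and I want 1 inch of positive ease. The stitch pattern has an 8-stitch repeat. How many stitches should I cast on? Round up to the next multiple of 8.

Finished = 10 + 1 = 11 inches.
22 / 3.5 = 6.286 sts/in.
11 × 6.286 = 69.14 sts.
Next multiple of 8: 72.

Cast on 72 stitches.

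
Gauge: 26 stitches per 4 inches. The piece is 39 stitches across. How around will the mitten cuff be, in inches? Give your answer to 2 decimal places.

6.00 inches.

26 stitches / 4 inch = 6.5 stitches per inch.
39 / 6.5 = 6.000 inches.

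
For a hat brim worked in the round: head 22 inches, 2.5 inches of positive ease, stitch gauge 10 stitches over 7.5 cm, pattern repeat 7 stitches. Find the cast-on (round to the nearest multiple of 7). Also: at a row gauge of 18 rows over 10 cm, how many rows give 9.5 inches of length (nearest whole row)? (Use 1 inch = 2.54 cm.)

Finished = 22 + 2.5 = 24.5 inches.
24.5 inches × 2.54 = 62.23 cm.
10/7.5 = 1.333 sts per cm; 62.23 × 1.333 = 82.97 sts.
Nearest multiple of 7 → 84.
9.5 inches = 24.13 cm; × 1.8 = 43.43 → 43 rows.

Cast on 84 stitches; work 43 rows.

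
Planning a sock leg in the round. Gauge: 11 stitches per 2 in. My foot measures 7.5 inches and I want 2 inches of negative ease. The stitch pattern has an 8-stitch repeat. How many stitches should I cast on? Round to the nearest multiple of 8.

32 stitches.

Finished = 7.5 − 2 = 5.5 inches.
11 / 2 = 5.5 sts/in.
5.5 × 5.5 = 30.25 sts.
Nearest multiple of 8: 32.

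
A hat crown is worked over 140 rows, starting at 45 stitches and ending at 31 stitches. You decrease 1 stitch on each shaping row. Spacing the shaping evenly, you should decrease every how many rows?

Decrease every 10th row.

Stitches to remove: |31 − 45| = 14.
Shaping rows needed: 14 / 1 = 14.
140 rows / 14 = every 10 rows.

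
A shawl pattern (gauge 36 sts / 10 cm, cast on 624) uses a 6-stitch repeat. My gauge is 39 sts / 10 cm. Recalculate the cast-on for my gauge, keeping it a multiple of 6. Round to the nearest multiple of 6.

624 × 39 / 36 = 676.00.
Nearest multiple of 6: 678.

678 stitches.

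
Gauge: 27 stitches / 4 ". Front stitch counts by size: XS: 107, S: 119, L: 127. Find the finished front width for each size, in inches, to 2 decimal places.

XS 15.85 inches; S 17.63 inches; L 18.81 inches.

27/4 = 6.75 sts per in.
XS: 107 / 6.75 = 15.852 → 15.85 in.
S: 119 / 6.75 = 17.630 → 17.63 in.
L: 127 / 6.75 = 18.815 → 18.81 in.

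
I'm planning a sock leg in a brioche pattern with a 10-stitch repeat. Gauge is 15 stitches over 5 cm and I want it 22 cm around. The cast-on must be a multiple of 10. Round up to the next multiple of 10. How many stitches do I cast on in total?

70 stitches.

15 / 5 = 3 sts per cm.
22 × 3 = 66.00 sts.
Next multiple of 10: 70.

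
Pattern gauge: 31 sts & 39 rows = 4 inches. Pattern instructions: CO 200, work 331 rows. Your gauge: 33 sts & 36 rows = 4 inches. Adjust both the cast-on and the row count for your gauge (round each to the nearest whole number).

Cast on 213 stitches; work 306 rows.

Stitches: 200 × 33/31 = 212.90 → 213.
Rows: 331 × 36/39 = 305.54 → 306.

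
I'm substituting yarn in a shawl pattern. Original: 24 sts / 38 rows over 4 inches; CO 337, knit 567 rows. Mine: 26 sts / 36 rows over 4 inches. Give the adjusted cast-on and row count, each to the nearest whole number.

Cast on 365 stitches; work 537 rows.

Stitches: 337 × 26/24 = 365.08 → 365.
Rows: 567 × 36/38 = 537.16 → 537.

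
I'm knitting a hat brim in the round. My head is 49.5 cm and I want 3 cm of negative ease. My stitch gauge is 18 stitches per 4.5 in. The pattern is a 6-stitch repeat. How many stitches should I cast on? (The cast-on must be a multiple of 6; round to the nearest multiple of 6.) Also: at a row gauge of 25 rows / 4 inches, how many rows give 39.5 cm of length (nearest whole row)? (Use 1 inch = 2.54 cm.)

Finished = 49.5 − 3 = 46.5 cm.
46.5 cm × 1/2.54 = 18.31 inches.
18/4.5 = 4 sts per in; 18.31 × 4 = 73.23 sts.
Nearest multiple of 6 → 72.
39.5 cm = 15.55 inches; × 6.25 = 97.19 → 97 rows.

Cast on 72 stitches; work 97 rows.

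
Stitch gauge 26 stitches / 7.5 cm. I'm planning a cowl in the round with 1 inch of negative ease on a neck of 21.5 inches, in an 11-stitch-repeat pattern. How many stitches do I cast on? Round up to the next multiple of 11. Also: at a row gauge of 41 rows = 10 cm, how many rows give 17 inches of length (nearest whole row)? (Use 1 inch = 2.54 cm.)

Cast on 187 stitches; work 177 rows.

Finished = 21.5 − 1 = 20.5 inches.
20.5 inches × 2.54 = 52.07 cm.
26/7.5 = 3.467 sts per cm; 52.07 × 3.467 = 180.51 sts.
Next multiple of 11 → 187.
17 inches = 43.18 cm; × 4.1 = 177.04 → 177 rows.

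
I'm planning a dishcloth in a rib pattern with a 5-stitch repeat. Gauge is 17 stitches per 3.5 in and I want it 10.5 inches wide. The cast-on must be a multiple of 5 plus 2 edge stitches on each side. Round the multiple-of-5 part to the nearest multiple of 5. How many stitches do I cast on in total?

49 stitches.

17 / 3.5 = 4.857 sts per inch.
10.5 × 4.857 = 51.00 sts.
Less 4 edge sts → 47.00 for the repeat.
Nearest multiple of 5: 45.
Add back 4 edge sts → 49.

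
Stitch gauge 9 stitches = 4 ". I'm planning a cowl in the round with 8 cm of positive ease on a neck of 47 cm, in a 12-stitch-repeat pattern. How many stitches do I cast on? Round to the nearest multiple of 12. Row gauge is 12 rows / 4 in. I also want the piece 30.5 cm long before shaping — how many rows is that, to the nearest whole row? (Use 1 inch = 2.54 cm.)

Cast on 48 stitches; work 36 rows.

Finished = 47 + 8 = 55 cm.
55 cm × 1/2.54 = 21.65 inches.
9/4 = 2.25 sts per in; 21.65 × 2.25 = 48.72 sts.
Nearest multiple of 12 → 48.
30.5 cm = 12.01 inches; × 3 = 36.02 → 36 rows.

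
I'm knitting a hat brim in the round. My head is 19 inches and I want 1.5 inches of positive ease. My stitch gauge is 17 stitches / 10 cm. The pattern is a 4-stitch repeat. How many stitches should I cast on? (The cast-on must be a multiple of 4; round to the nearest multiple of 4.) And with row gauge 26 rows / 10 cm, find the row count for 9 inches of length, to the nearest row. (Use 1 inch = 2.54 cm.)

Finished = 19 + 1.5 = 20.5 inches.
20.5 inches × 2.54 = 52.07 cm.
17/10 = 1.7 sts per cm; 52.07 × 1.7 = 88.52 sts.
Nearest multiple of 4 → 88.
9 inches = 22.86 cm; × 2.6 = 59.44 → 59 rows.

Cast on 88 stitches; work 59 rows.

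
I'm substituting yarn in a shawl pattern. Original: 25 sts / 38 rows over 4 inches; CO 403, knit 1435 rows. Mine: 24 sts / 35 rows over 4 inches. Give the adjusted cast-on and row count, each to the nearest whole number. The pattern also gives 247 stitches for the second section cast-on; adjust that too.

Cast on 387 stitches; work 1322 rows; second section cast-on 237 stitches.

Stitches: 403 × 24/25 = 386.88 → 387.
Rows: 1435 × 35/38 = 1321.71 → 1322.
second section cast-on: 247 × 24/25 = 237.12 → 237.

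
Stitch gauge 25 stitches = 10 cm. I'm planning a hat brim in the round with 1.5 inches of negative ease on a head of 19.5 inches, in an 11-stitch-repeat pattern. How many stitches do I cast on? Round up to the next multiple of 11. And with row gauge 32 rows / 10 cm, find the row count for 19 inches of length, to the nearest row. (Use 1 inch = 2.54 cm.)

Cast on 121 stitches; work 154 rows.

Finished = 19.5 − 1.5 = 18 inches.
18 inches × 2.54 = 45.72 cm.
25/10 = 2.5 sts per cm; 45.72 × 2.5 = 114.30 sts.
Next multiple of 11 → 121.
19 inches = 48.26 cm; × 3.2 = 154.43 → 154 rows.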